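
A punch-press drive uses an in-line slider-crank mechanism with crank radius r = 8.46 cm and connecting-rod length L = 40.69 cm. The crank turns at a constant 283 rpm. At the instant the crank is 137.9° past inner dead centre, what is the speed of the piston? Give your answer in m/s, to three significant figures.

1.42

ω = 2π·283/60 = 29.64 rad/s
For an in-line slider-crank, x = r cosθ + √(L² − r² sin²θ), so v = −rω sinθ·[1 + r cosθ/√(L² − r² sin²θ)].
With r = 0.0846 m, L = 0.4069 m, θ = 137.9°: √(L² − r² sin²θ) = 0.40293 m.
v = −0.0846·29.64·0.67043·[1 + 0.0846·-0.74198/0.40293] = -1.419 m/s.
|v| = 1.419 m/s.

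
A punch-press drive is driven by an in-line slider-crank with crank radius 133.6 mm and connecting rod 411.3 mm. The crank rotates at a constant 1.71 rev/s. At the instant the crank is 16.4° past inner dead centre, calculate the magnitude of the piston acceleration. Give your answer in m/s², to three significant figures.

19.1

ω = 2π·1.71 = 10.74 rad/s
x(θ) = r cosθ + √(L² − r² sin²θ); with ω constant, a = ω²·d²x/dθ².
d²x/dθ² = −r cosθ − r²(cos2θ)/√u − r⁴ sin²2θ/(4u^{3/2}),  u = L² − r² sin²θ = 0.167745 m².
Substituting r = 0.1336 m, L = 0.4113 m, θ = 16.4°: d²x/dθ² = -0.16514 m.
a = ω²·d²x/dθ² = (10.74)²·(-0.16514) = -19.063 m/s²;  |a| = 19.063 m/s².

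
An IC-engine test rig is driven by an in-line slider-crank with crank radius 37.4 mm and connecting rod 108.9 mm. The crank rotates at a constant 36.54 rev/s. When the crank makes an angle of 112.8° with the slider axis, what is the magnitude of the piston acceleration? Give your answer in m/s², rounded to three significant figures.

1250

ω = 2π·36.5 = 229.6 rad/s
x(θ) = r cosθ + √(L² − r² sin²θ); with ω constant, a = ω²·d²x/dθ².
d²x/dθ² = −r cosθ − r²(cos2θ)/√u − r⁴ sin²2θ/(4u^{3/2}),  u = L² − r² sin²θ = 0.0106705 m².
Substituting r = 0.0374 m, L = 0.1089 m, θ = 112.8°: d²x/dθ² = +0.023741 m.
a = ω²·d²x/dθ² = (229.6)²·(+0.023741) = +1251.4 m/s²;  |a| = 1251.4 m/s².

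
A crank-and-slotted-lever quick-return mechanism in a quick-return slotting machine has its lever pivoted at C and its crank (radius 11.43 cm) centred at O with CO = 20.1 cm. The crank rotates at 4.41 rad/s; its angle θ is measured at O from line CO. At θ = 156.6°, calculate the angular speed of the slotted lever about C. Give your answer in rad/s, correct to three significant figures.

3.13

ω = 4.41 rad/s
Crank pin A relative to C: A = (d + r cosθ, r sinθ); lever angle φ = atan2(r sinθ, d + r cosθ).
Differentiating tanφ: φ̇ = rω(d cosθ + r)/(d² + r² + 2dr cosθ).
d² + r² + 2dr cosθ = |CA|² = 0.0112959 m²;  d cosθ + r = -0.070169 m.
|ω_lever| = |0.1143·4.41·-0.070169| / 0.0112959 = 3.1312 rad/s.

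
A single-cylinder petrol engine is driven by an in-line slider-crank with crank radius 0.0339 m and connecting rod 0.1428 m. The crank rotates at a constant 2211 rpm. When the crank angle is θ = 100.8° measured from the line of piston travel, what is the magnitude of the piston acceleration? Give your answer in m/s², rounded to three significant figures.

ω = 2π·2211/60 = 231.5 rad/s
x(θ) = r cosθ + √(L² − r² sin²θ); with ω constant, a = ω²·d²x/dθ².
d²x/dθ² = −r cosθ − r²(cos2θ)/√u − r⁴ sin²2θ/(4u^{3/2}),  u = L² − r² sin²θ = 0.019283 m².
Substituting r = 0.0339 m, L = 0.1428 m, θ = 100.8°: d²x/dθ² = +0.01403 m.
a = ω²·d²x/dθ² = (231.5)²·(+0.01403) = +752.14 m/s²;  |a| = 752.14 m/s².

752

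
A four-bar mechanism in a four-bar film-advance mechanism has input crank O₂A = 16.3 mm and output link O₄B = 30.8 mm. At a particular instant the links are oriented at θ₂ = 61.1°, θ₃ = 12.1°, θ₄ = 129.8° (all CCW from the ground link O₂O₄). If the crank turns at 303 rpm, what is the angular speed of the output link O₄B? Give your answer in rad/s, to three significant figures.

ω₂ = 31.73 rad/s (from 303 rpm).
Differentiating the loop-closure r₂e^{iθ₂}+r₃e^{iθ₃}=r₁+r₄e^{iθ₄} gives r₂ω₂e^{iθ₂}+r₃ω₃e^{iθ₃}=r₄ω₄e^{iθ₄}.
Eliminating the other unknown: ω₄ = r₂ω₂ sin(θ₂−θ₃) / [r₄ sin(θ₄−θ₃)].
Numerator sine = +0.75471; denominator sine = +0.88539.
Result = 0.0163·31.73·(+0.75471) / (0.0308·(+0.88539)) = +14.314 rad/s; magnitude 14.314 rad/s.

14.3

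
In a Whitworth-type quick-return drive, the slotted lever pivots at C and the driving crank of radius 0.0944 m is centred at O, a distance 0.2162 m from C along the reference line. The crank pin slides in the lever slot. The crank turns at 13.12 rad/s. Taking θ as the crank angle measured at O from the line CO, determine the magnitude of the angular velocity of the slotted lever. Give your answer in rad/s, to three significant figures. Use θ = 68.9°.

3.03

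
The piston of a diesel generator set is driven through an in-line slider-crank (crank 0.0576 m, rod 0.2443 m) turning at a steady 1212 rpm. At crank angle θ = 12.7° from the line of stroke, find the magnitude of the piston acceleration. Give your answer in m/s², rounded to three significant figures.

ω = 2π·1212/60 = 126.9 rad/s
x(θ) = r cosθ + √(L² − r² sin²θ); with ω constant, a = ω²·d²x/dθ².
d²x/dθ² = −r cosθ − r²(cos2θ)/√u − r⁴ sin²2θ/(4u^{3/2}),  u = L² − r² sin²θ = 0.0595221 m².
Substituting r = 0.0576 m, L = 0.2443 m, θ = 12.7°: d²x/dθ² = -0.06851 m.
a = ω²·d²x/dθ² = (126.9)²·(-0.06851) = -1103.6 m/s²;  |a| = 1103.6 m/s².

1100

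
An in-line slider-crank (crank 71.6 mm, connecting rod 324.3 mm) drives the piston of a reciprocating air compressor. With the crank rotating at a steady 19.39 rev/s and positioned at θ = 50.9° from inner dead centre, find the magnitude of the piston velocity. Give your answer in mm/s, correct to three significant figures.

ω = 2π·19.4 = 121.8 rad/s
For an in-line slider-crank, x = r cosθ + √(L² − r² sin²θ), so v = −rω sinθ·[1 + r cosθ/√(L² − r² sin²θ)].
With r = 0.0716 m, L = 0.3243 m, θ = 50.9°: √(L² − r² sin²θ) = 0.3195 m.
v = −0.0716·121.8·0.77605·[1 + 0.0716·0.63068/0.3195] = -7.7263 m/s.
|v| = 7.7263 m/s = 7726.3 mm/s.

7730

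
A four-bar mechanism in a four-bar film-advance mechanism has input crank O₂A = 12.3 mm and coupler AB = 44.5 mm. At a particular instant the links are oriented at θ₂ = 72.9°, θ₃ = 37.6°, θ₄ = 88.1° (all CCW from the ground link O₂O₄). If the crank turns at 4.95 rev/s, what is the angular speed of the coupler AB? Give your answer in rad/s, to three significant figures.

ω₂ = 31.1 rad/s (from 4.95 rev/s).
Differentiating the loop-closure r₂e^{iθ₂}+r₃e^{iθ₃}=r₁+r₄e^{iθ₄} gives r₂ω₂e^{iθ₂}+r₃ω₃e^{iθ₃}=r₄ω₄e^{iθ₄}.
Eliminating the other unknown: ω₃ = r₂ω₂ sin(θ₄−θ₂) / [r₃ sin(θ₃−θ₄)].
Numerator sine = +0.26219; denominator sine = -0.77162.
Result = 0.0123·31.1·(+0.26219) / (0.0445·(-0.77162)) = -2.921 rad/s; magnitude 2.921 rad/s.

2.92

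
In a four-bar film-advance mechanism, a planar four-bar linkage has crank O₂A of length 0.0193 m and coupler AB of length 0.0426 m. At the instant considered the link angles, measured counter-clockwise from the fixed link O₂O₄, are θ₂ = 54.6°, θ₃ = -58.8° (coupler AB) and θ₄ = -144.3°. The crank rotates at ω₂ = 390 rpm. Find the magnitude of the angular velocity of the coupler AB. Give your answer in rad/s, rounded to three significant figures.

6.01

ω₂ = 40.84 rad/s (from 390 rpm).
Differentiating the loop-closure r₂e^{iθ₂}+r₃e^{iθ₃}=r₁+r₄e^{iθ₄} gives r₂ω₂e^{iθ₂}+r₃ω₃e^{iθ₃}=r₄ω₄e^{iθ₄}.
Eliminating the other unknown: ω₃ = r₂ω₂ sin(θ₄−θ₂) / [r₃ sin(θ₃−θ₄)].
Numerator sine = +0.32392; denominator sine = +0.99692.
Result = 0.0193·40.84·(+0.32392) / (0.0426·(+0.99692)) = +6.012 rad/s; magnitude 6.012 rad/s.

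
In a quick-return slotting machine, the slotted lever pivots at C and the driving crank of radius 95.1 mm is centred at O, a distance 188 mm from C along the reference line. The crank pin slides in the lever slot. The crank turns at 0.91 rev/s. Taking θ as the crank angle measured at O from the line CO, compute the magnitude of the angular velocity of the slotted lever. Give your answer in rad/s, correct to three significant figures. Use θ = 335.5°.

1.88

ω = 5.718 rad/s (from 0.91 rev/s).
Crank pin A relative to C: A = (d + r cosθ, r sinθ); lever angle φ = atan2(r sinθ, d + r cosθ).
Differentiating tanφ: φ̇ = rω(d cosθ + r)/(d² + r² + 2dr cosθ).
d² + r² + 2dr cosθ = |CA|² = 0.076926 m²;  d cosθ + r = +0.26617 m.
|ω_lever| = |0.0951·5.718·+0.26617| / 0.076926 = 1.8814 rad/s.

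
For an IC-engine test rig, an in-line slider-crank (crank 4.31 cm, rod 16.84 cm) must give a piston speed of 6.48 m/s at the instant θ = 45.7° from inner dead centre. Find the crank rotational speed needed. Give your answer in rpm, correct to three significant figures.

1700

For an in-line slider-crank, |v_piston| = rω|sinθ|·[1 + r cosθ/√(L² − r² sin²θ)].
With r = 0.0431 m, L = 0.1684 m, θ = 45.7°: the bracketed kinematic factor |dx/dθ| = 0.036455 m.
ω = v/|dx/dθ| = 6.48/0.036455 = 177.75 rad/s.
N = 60ω/(2π) = 1697.4 rpm.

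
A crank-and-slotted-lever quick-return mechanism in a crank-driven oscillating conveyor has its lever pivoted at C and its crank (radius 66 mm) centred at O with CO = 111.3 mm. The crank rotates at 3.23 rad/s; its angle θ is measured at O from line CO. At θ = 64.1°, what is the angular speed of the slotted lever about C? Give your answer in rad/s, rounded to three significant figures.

ω = 3.23 rad/s
Crank pin A relative to C: A = (d + r cosθ, r sinθ); lever angle φ = atan2(r sinθ, d + r cosθ).
Differentiating tanφ: φ̇ = rω(d cosθ + r)/(d² + r² + 2dr cosθ).
d² + r² + 2dr cosθ = |CA|² = 0.023161 m²;  d cosθ + r = +0.11462 m.
|ω_lever| = |0.066·3.23·+0.11462| / 0.023161 = 1.055 rad/s.

1.05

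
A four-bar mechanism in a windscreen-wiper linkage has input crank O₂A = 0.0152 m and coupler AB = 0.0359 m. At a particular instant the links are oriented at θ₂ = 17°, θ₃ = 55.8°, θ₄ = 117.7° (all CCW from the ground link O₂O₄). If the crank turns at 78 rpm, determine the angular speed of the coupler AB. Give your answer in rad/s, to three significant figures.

ω₂ = 8.168 rad/s (from 78 rpm).
Differentiating the loop-closure r₂e^{iθ₂}+r₃e^{iθ₃}=r₁+r₄e^{iθ₄} gives r₂ω₂e^{iθ₂}+r₃ω₃e^{iθ₃}=r₄ω₄e^{iθ₄}.
Eliminating the other unknown: ω₃ = r₂ω₂ sin(θ₄−θ₂) / [r₃ sin(θ₃−θ₄)].
Numerator sine = +0.98261; denominator sine = -0.88213.
Result = 0.0152·8.168·(+0.98261) / (0.0359·(-0.88213)) = -3.8523 rad/s; magnitude 3.8523 rad/s.

3.85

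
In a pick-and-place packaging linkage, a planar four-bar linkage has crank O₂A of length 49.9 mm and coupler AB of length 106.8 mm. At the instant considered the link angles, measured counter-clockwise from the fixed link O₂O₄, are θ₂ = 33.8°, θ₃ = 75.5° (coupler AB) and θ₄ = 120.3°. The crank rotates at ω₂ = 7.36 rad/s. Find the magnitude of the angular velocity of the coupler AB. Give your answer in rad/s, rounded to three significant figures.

4.87

ω₂ = 7.36 rad/s
Differentiating the loop-closure r₂e^{iθ₂}+r₃e^{iθ₃}=r₁+r₄e^{iθ₄} gives r₂ω₂e^{iθ₂}+r₃ω₃e^{iθ₃}=r₄ω₄e^{iθ₄}.
Eliminating the other unknown: ω₃ = r₂ω₂ sin(θ₄−θ₂) / [r₃ sin(θ₃−θ₄)].
Numerator sine = +0.99813; denominator sine = -0.70463.
Result = 0.0499·7.36·(+0.99813) / (0.1068·(-0.70463)) = -4.8712 rad/s; magnitude 4.8712 rad/s.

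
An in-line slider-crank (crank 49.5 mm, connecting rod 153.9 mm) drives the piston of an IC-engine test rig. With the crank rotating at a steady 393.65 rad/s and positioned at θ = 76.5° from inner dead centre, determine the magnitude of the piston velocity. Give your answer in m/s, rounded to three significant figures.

ω = 393.6 rad/s
For an in-line slider-crank, x = r cosθ + √(L² − r² sin²θ), so v = −rω sinθ·[1 + r cosθ/√(L² − r² sin²θ)].
With r = 0.0495 m, L = 0.1539 m, θ = 76.5°: √(L² − r² sin²θ) = 0.14618 m.
v = −0.0495·393.6·0.97237·[1 + 0.0495·0.23345/0.14618] = -20.445 m/s.
|v| = 20.445 m/s.

20.4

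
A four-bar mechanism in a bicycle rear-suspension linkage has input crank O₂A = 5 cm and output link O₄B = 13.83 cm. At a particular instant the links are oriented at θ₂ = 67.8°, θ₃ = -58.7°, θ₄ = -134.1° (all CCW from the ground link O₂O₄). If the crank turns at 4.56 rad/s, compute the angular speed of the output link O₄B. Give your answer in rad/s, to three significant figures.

ω₂ = 4.56 rad/s
Differentiating the loop-closure r₂e^{iθ₂}+r₃e^{iθ₃}=r₁+r₄e^{iθ₄} gives r₂ω₂e^{iθ₂}+r₃ω₃e^{iθ₃}=r₄ω₄e^{iθ₄}.
Eliminating the other unknown: ω₄ = r₂ω₂ sin(θ₂−θ₃) / [r₄ sin(θ₄−θ₃)].
Numerator sine = +0.80386; denominator sine = -0.96771.
Result = 0.05·4.56·(+0.80386) / (0.1383·(-0.96771)) = -1.3695 rad/s; magnitude 1.3695 rad/s.

1.37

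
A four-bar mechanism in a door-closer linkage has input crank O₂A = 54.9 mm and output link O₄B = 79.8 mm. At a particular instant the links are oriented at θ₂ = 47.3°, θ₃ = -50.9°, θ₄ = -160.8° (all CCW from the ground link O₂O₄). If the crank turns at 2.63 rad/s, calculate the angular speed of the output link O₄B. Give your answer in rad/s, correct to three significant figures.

ω₂ = 2.63 rad/s
Differentiating the loop-closure r₂e^{iθ₂}+r₃e^{iθ₃}=r₁+r₄e^{iθ₄} gives r₂ω₂e^{iθ₂}+r₃ω₃e^{iθ₃}=r₄ω₄e^{iθ₄}.
Eliminating the other unknown: ω₄ = r₂ω₂ sin(θ₂−θ₃) / [r₄ sin(θ₄−θ₃)].
Numerator sine = +0.98978; denominator sine = -0.94029.
Result = 0.0549·2.63·(+0.98978) / (0.0798·(-0.94029)) = -1.9046 rad/s; magnitude 1.9046 rad/s.

1.90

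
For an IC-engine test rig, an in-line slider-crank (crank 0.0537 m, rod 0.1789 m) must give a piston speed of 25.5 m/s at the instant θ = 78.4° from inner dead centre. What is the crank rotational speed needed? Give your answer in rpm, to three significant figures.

4350

For an in-line slider-crank, |v_piston| = rω|sinθ|·[1 + r cosθ/√(L² − r² sin²θ)].
With r = 0.0537 m, L = 0.1789 m, θ = 78.4°: the bracketed kinematic factor |dx/dθ| = 0.055925 m.
ω = v/|dx/dθ| = 25.5/0.055925 = 455.97 rad/s.
N = 60ω/(2π) = 4354.2 rpm.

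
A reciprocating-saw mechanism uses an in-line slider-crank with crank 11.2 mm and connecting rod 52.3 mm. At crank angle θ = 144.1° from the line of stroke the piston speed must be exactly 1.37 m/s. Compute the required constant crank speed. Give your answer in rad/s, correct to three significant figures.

253

For an in-line slider-crank, |v_piston| = rω|sinθ|·[1 + r cosθ/√(L² − r² sin²θ)].
With r = 0.0112 m, L = 0.0523 m, θ = 144.1°: the bracketed kinematic factor |dx/dθ| = 0.005419 m.
ω = v/|dx/dθ| = 1.37/0.005419 = 252.81 rad/s.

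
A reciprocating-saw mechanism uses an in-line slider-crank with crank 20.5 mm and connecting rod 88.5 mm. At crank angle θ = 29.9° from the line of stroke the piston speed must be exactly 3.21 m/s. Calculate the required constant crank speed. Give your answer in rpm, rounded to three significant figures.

For an in-line slider-crank, |v_piston| = rω|sinθ|·[1 + r cosθ/√(L² − r² sin²θ)].
With r = 0.0205 m, L = 0.0885 m, θ = 29.9°: the bracketed kinematic factor |dx/dθ| = 0.012285 m.
ω = v/|dx/dθ| = 3.21/0.012285 = 261.3 rad/s.
N = 60ω/(2π) = 2495.2 rpm.

2500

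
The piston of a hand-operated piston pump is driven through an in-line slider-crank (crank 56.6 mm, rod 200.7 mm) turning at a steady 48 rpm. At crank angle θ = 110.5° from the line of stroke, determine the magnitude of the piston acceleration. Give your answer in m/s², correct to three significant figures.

ω = 2π·48/60 = 5.027 rad/s
x(θ) = r cosθ + √(L² − r² sin²θ); with ω constant, a = ω²·d²x/dθ².
d²x/dθ² = −r cosθ − r²(cos2θ)/√u − r⁴ sin²2θ/(4u^{3/2}),  u = L² − r² sin²θ = 0.0374698 m².
Substituting r = 0.0566 m, L = 0.2007 m, θ = 110.5°: d²x/dθ² = +0.03216 m.
a = ω²·d²x/dθ² = (5.027)²·(+0.03216) = +0.81255 m/s²;  |a| = 0.81255 m/s².

0.813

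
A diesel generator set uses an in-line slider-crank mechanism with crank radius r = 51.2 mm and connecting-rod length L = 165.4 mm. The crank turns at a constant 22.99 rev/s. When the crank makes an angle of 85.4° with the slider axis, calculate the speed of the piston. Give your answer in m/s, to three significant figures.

7.56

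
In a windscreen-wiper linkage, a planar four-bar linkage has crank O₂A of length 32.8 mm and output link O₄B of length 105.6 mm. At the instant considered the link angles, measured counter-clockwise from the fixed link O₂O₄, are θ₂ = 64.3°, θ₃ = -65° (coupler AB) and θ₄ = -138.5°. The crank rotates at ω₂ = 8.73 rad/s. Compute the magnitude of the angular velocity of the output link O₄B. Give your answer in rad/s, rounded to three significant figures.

2.19

ω₂ = 8.73 rad/s
Differentiating the loop-closure r₂e^{iθ₂}+r₃e^{iθ₃}=r₁+r₄e^{iθ₄} gives r₂ω₂e^{iθ₂}+r₃ω₃e^{iθ₃}=r₄ω₄e^{iθ₄}.
Eliminating the other unknown: ω₄ = r₂ω₂ sin(θ₂−θ₃) / [r₄ sin(θ₄−θ₃)].
Numerator sine = +0.77384; denominator sine = -0.95882.
Result = 0.0328·8.73·(+0.77384) / (0.1056·(-0.95882)) = -2.1885 rad/s; magnitude 2.1885 rad/s.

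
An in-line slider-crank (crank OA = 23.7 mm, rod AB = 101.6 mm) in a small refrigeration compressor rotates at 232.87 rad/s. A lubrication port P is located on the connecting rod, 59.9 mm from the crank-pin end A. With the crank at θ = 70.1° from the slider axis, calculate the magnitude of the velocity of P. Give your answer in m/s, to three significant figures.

5.49

ω = 232.9 rad/s.  Crank-pin speed |V_A| = rω = 5.519 m/s, perpendicular to OA.
Rod angle: sinφ = −(r/L) sinθ ⇒ φ = -12.670°; ω_rod = −rω cosθ/√(L²−r²sin²θ) = -18.951 rad/s.
V_P = V_A + ω_rod × AP, with AP = 0.0599 m along the rod.
Components: V_Px = −rω sinθ − a·ω_rod·sinφ = -5.4385 m/s;  V_Py = rω cosθ + a·ω_rod·cosφ = +0.77102 m/s.
|V_P| = √(V_Px² + V_Py²) = 5.4928 m/s.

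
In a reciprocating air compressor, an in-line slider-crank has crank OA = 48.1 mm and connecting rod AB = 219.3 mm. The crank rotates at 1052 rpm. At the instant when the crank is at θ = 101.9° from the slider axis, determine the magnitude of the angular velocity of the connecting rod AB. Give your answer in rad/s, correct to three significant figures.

5.10

ω = 110.2 rad/s (converted from 1052 rpm).
The rod makes angle φ with the slider axis where L sinφ = r sinθ; differentiating, L cosφ·φ̇ = r ω cosθ.
L cosφ = √(L² − r² sin²θ) = 0.21419 m.
|ω_rod| = r ω |cosθ| / √(L² − r² sin²θ) = 0.0481·110.2·0.20620/0.21419 = 5.1014 rad/s.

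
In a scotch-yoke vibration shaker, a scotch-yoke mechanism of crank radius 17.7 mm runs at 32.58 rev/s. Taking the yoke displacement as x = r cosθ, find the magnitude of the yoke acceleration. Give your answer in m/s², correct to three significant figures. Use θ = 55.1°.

ω = 204.7 rad/s (from 32.58 rev/s).
x = r cosθ ⇒ ẍ = −rω² cosθ (ω constant).
|a| = rω²|cosθ| = 0.0177·(204.7)²·|cos 55.1°| = 424.37 m/s².

424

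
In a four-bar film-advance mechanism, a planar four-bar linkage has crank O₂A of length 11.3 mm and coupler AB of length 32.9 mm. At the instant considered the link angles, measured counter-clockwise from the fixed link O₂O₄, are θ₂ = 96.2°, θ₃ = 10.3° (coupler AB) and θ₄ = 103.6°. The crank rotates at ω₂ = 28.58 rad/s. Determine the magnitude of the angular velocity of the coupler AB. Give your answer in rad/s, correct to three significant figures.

1.27

ω₂ = 28.58 rad/s
Differentiating the loop-closure r₂e^{iθ₂}+r₃e^{iθ₃}=r₁+r₄e^{iθ₄} gives r₂ω₂e^{iθ₂}+r₃ω₃e^{iθ₃}=r₄ω₄e^{iθ₄}.
Eliminating the other unknown: ω₃ = r₂ω₂ sin(θ₄−θ₂) / [r₃ sin(θ₃−θ₄)].
Numerator sine = +0.12880; denominator sine = -0.99834.
Result = 0.0113·28.58·(+0.12880) / (0.0329·(-0.99834)) = -1.2664 rad/s; magnitude 1.2664 rad/s.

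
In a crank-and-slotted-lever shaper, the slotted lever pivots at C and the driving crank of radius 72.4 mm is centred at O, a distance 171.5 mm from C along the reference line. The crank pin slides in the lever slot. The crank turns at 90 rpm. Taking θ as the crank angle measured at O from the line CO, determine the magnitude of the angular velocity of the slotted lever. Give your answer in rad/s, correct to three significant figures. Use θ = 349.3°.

ω = 9.425 rad/s (from 90 rpm).
Crank pin A relative to C: A = (d + r cosθ, r sinθ); lever angle φ = atan2(r sinθ, d + r cosθ).
Differentiating tanφ: φ̇ = rω(d cosθ + r)/(d² + r² + 2dr cosθ).
d² + r² + 2dr cosθ = |CA|² = 0.0590554 m²;  d cosθ + r = +0.24092 m.
|ω_lever| = |0.0724·9.425·+0.24092| / 0.0590554 = 2.7837 rad/s.

2.78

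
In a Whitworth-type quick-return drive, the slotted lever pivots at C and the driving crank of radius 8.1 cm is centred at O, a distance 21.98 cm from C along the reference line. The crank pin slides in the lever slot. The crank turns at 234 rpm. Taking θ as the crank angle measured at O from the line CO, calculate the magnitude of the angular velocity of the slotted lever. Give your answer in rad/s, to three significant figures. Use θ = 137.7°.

ω = 24.5 rad/s (from 234 rpm).
Crank pin A relative to C: A = (d + r cosθ, r sinθ); lever angle φ = atan2(r sinθ, d + r cosθ).
Differentiating tanφ: φ̇ = rω(d cosθ + r)/(d² + r² + 2dr cosθ).
d² + r² + 2dr cosθ = |CA|² = 0.0285366 m²;  d cosθ + r = -0.081571 m.
|ω_lever| = |0.081·24.5·-0.081571| / 0.0285366 = 5.6737 rad/s.

5.67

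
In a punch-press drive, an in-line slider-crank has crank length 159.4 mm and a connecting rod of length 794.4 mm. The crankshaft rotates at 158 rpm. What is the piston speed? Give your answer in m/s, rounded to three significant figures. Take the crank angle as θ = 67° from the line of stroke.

2.62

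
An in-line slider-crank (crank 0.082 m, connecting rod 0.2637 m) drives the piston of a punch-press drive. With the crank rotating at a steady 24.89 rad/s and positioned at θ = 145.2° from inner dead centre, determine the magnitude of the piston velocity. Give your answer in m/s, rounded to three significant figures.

0.863

ω = 24.89 rad/s
For an in-line slider-crank, x = r cosθ + √(L² − r² sin²θ), so v = −rω sinθ·[1 + r cosθ/√(L² − r² sin²θ)].
With r = 0.082 m, L = 0.2637 m, θ = 145.2°: √(L² − r² sin²θ) = 0.25951 m.
v = −0.082·24.89·0.57071·[1 + 0.082·-0.82115/0.25951] = -0.86259 m/s.
|v| = 0.86259 m/s.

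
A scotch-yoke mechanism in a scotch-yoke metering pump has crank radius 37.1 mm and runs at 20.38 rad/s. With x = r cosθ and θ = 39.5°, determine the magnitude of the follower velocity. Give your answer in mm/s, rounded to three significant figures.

481

ω = 20.38 rad/s
x = r cosθ ⇒ ẋ = −rω sinθ.
|v| = rω|sinθ| = 0.0371·20.38·|sin 39.5°| = 0.48094 m/s = 480.94 mm/s.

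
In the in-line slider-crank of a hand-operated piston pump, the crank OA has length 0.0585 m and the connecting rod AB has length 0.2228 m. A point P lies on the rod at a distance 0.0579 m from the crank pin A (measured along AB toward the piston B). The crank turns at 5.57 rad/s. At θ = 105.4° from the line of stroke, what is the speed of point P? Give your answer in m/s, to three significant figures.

0.315

ω = 5.57 rad/s.  Crank-pin speed |V_A| = rω = 0.32585 m/s, perpendicular to OA.
Rod angle: sinφ = −(r/L) sinθ ⇒ φ = -14.663°; ω_rod = −rω cosθ/√(L²−r²sin²θ) = +0.40145 rad/s.
V_P = V_A + ω_rod × AP, with AP = 0.0579 m along the rod.
Components: V_Px = −rω sinθ − a·ω_rod·sinφ = -0.30826 m/s;  V_Py = rω cosθ + a·ω_rod·cosφ = -0.064043 m/s.
|V_P| = √(V_Px² + V_Py²) = 0.31484 m/s.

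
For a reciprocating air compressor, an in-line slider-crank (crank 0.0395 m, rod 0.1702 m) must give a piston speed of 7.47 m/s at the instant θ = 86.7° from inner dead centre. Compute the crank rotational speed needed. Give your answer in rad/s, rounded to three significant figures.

For an in-line slider-crank, |v_piston| = rω|sinθ|·[1 + r cosθ/√(L² − r² sin²θ)].
With r = 0.0395 m, L = 0.1702 m, θ = 86.7°: the bracketed kinematic factor |dx/dθ| = 0.039976 m.
ω = v/|dx/dθ| = 7.47/0.039976 = 186.86 rad/s.

187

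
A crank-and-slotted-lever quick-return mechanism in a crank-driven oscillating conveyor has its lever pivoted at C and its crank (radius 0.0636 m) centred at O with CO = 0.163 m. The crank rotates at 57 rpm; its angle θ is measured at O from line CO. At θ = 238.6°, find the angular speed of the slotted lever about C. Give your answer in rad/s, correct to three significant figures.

0.409

ω = 5.969 rad/s (from 57 rpm).
Crank pin A relative to C: A = (d + r cosθ, r sinθ); lever angle φ = atan2(r sinθ, d + r cosθ).
Differentiating tanφ: φ̇ = rω(d cosθ + r)/(d² + r² + 2dr cosθ).
d² + r² + 2dr cosθ = |CA|² = 0.0198116 m²;  d cosθ + r = -0.021325 m.
|ω_lever| = |0.0636·5.969·-0.021325| / 0.0198116 = 0.40862 rad/s.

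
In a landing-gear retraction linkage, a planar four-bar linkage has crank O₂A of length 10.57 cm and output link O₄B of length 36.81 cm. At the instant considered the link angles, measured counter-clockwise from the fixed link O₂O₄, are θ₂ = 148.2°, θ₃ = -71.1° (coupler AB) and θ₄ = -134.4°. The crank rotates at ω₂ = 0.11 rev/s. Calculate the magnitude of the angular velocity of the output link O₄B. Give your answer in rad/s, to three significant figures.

ω₂ = 0.6912 rad/s (from 0.11 rev/s).
Differentiating the loop-closure r₂e^{iθ₂}+r₃e^{iθ₃}=r₁+r₄e^{iθ₄} gives r₂ω₂e^{iθ₂}+r₃ω₃e^{iθ₃}=r₄ω₄e^{iθ₄}.
Eliminating the other unknown: ω₄ = r₂ω₂ sin(θ₂−θ₃) / [r₄ sin(θ₄−θ₃)].
Numerator sine = -0.63338; denominator sine = -0.89337.
Result = 0.1057·0.6912·(-0.63338) / (0.3681·(-0.89337)) = +0.14071 rad/s; magnitude 0.14071 rad/s.

0.141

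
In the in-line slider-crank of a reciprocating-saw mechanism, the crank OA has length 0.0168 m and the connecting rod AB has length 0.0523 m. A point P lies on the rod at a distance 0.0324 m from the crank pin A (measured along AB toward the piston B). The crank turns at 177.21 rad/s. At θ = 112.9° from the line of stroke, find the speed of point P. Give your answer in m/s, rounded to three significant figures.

ω = 177.2 rad/s.  Crank-pin speed |V_A| = rω = 2.9771 m/s, perpendicular to OA.
Rod angle: sinφ = −(r/L) sinθ ⇒ φ = -17.212°; ω_rod = −rω cosθ/√(L²−r²sin²θ) = +23.189 rad/s.
V_P = V_A + ω_rod × AP, with AP = 0.0324 m along the rod.
Components: V_Px = −rω sinθ − a·ω_rod·sinφ = -2.5202 m/s;  V_Py = rω cosθ + a·ω_rod·cosφ = -0.4408 m/s.
|V_P| = √(V_Px² + V_Py²) = 2.5584 m/s.

2.56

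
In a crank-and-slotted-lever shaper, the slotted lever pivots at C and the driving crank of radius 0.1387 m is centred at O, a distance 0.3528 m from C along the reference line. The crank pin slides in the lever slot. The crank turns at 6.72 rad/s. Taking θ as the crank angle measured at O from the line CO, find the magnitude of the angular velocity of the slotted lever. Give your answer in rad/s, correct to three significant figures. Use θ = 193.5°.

ω = 6.72 rad/s
Crank pin A relative to C: A = (d + r cosθ, r sinθ); lever angle φ = atan2(r sinθ, d + r cosθ).
Differentiating tanφ: φ̇ = rω(d cosθ + r)/(d² + r² + 2dr cosθ).
d² + r² + 2dr cosθ = |CA|² = 0.0485429 m²;  d cosθ + r = -0.20435 m.
|ω_lever| = |0.1387·6.72·-0.20435| / 0.0485429 = 3.9237 rad/s.

3.92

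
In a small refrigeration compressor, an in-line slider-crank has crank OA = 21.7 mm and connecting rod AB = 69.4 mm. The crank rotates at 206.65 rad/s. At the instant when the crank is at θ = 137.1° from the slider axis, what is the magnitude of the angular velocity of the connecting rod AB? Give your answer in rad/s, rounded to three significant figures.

48.4

ω = 206.7 rad/s
The rod makes angle φ with the slider axis where L sinφ = r sinθ; differentiating, L cosφ·φ̇ = r ω cosθ.
L cosφ = √(L² − r² sin²θ) = 0.06781 m.
|ω_rod| = r ω |cosθ| / √(L² − r² sin²θ) = 0.0217·206.7·0.73254/0.06781 = 48.444 rad/s.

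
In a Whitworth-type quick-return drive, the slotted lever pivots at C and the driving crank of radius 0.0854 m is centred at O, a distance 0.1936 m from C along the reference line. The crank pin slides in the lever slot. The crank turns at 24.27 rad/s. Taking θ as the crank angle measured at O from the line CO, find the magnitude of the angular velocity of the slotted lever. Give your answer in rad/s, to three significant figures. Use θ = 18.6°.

ω = 24.27 rad/s
Crank pin A relative to C: A = (d + r cosθ, r sinθ); lever angle φ = atan2(r sinθ, d + r cosθ).
Differentiating tanφ: φ̇ = rω(d cosθ + r)/(d² + r² + 2dr cosθ).
d² + r² + 2dr cosθ = |CA|² = 0.0761139 m²;  d cosθ + r = +0.26889 m.
|ω_lever| = |0.0854·24.27·+0.26889| / 0.0761139 = 7.3221 rad/s.

7.32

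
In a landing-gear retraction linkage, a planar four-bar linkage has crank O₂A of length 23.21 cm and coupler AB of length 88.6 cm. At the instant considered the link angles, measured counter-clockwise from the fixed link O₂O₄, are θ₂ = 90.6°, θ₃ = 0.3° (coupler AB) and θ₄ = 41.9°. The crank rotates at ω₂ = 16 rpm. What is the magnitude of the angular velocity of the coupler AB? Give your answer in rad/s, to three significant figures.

0.497

ω₂ = 1.676 rad/s (from 16 rpm).
Differentiating the loop-closure r₂e^{iθ₂}+r₃e^{iθ₃}=r₁+r₄e^{iθ₄} gives r₂ω₂e^{iθ₂}+r₃ω₃e^{iθ₃}=r₄ω₄e^{iθ₄}.
Eliminating the other unknown: ω₃ = r₂ω₂ sin(θ₄−θ₂) / [r₃ sin(θ₃−θ₄)].
Numerator sine = -0.75126; denominator sine = -0.66393.
Result = 0.2321·1.676·(-0.75126) / (0.886·(-0.66393)) = +0.49666 rad/s; magnitude 0.49666 rad/s.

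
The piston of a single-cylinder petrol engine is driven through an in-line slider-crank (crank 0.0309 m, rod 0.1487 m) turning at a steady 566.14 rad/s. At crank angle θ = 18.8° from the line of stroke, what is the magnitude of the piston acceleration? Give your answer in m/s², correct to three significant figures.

11000

ω = 566.1 rad/s
x(θ) = r cosθ + √(L² − r² sin²θ); with ω constant, a = ω²·d²x/dθ².
d²x/dθ² = −r cosθ − r²(cos2θ)/√u − r⁴ sin²2θ/(4u^{3/2}),  u = L² − r² sin²θ = 0.0220125 m².
Substituting r = 0.0309 m, L = 0.1487 m, θ = 18.8°: d²x/dθ² = -0.034376 m.
a = ω²·d²x/dθ² = (566.1)²·(-0.034376) = -11018 m/s²;  |a| = 11018 m/s².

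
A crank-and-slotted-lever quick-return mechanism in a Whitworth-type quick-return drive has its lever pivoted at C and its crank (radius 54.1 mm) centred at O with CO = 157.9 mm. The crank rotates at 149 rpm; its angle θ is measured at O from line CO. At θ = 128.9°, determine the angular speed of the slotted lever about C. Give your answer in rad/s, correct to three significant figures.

ω = 15.6 rad/s (from 149 rpm).
Crank pin A relative to C: A = (d + r cosθ, r sinθ); lever angle φ = atan2(r sinθ, d + r cosθ).
Differentiating tanφ: φ̇ = rω(d cosθ + r)/(d² + r² + 2dr cosθ).
d² + r² + 2dr cosθ = |CA|² = 0.0171306 m²;  d cosθ + r = -0.045055 m.
|ω_lever| = |0.0541·15.6·-0.045055| / 0.0171306 = 2.2202 rad/s.

2.22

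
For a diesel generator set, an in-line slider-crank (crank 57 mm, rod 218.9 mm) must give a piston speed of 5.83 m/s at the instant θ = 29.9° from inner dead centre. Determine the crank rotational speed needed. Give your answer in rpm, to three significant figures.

For an in-line slider-crank, |v_piston| = rω|sinθ|·[1 + r cosθ/√(L² − r² sin²θ)].
With r = 0.057 m, L = 0.2189 m, θ = 29.9°: the bracketed kinematic factor |dx/dθ| = 0.034882 m.
ω = v/|dx/dθ| = 5.83/0.034882 = 167.13 rad/s.
N = 60ω/(2π) = 1596 rpm.

1600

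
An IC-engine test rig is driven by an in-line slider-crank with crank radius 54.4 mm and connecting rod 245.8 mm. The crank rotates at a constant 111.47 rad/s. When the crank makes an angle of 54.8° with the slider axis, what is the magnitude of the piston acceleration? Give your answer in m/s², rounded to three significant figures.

ω = 111.5 rad/s
x(θ) = r cosθ + √(L² − r² sin²θ); with ω constant, a = ω²·d²x/dθ².
d²x/dθ² = −r cosθ − r²(cos2θ)/√u − r⁴ sin²2θ/(4u^{3/2}),  u = L² − r² sin²θ = 0.0584416 m².
Substituting r = 0.0544 m, L = 0.2458 m, θ = 54.8°: d²x/dθ² = -0.027389 m.
a = ω²·d²x/dθ² = (111.5)²·(-0.027389) = -340.32 m/s²;  |a| = 340.32 m/s².

340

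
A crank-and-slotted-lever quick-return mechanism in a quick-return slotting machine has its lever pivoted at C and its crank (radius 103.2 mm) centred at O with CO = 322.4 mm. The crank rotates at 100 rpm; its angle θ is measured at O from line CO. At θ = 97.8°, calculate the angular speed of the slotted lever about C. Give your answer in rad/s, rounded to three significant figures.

ω = 10.47 rad/s (from 100 rpm).
Crank pin A relative to C: A = (d + r cosθ, r sinθ); lever angle φ = atan2(r sinθ, d + r cosθ).
Differentiating tanφ: φ̇ = rω(d cosθ + r)/(d² + r² + 2dr cosθ).
d² + r² + 2dr cosθ = |CA|² = 0.105561 m²;  d cosθ + r = +0.059445 m.
|ω_lever| = |0.1032·10.47·+0.059445| / 0.105561 = 0.60859 rad/s.

0.609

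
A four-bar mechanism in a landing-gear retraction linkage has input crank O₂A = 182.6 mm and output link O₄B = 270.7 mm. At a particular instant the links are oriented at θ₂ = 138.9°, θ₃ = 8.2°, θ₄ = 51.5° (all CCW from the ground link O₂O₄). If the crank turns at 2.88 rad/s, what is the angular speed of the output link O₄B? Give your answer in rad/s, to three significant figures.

2.15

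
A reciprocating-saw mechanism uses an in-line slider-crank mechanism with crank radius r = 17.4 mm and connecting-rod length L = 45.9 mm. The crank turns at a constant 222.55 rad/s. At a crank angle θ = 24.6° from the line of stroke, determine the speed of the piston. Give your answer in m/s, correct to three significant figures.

ω = 222.6 rad/s
For an in-line slider-crank, x = r cosθ + √(L² − r² sin²θ), so v = −rω sinθ·[1 + r cosθ/√(L² − r² sin²θ)].
With r = 0.0174 m, L = 0.0459 m, θ = 24.6°: √(L² − r² sin²θ) = 0.045325 m.
v = −0.0174·222.6·0.41628·[1 + 0.0174·0.90924/0.045325] = -2.1747 m/s.
|v| = 2.1747 m/s.

2.17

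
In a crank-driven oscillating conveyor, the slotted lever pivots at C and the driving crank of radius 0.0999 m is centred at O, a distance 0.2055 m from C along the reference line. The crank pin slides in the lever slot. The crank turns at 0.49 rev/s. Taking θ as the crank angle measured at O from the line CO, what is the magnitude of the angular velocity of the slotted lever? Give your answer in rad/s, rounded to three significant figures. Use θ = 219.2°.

ω = 3.079 rad/s (from 0.49 rev/s).
Crank pin A relative to C: A = (d + r cosθ, r sinθ); lever angle φ = atan2(r sinθ, d + r cosθ).
Differentiating tanφ: φ̇ = rω(d cosθ + r)/(d² + r² + 2dr cosθ).
d² + r² + 2dr cosθ = |CA|² = 0.0203919 m²;  d cosθ + r = -0.059351 m.
|ω_lever| = |0.0999·3.079·-0.059351| / 0.0203919 = 0.89518 rad/s.

0.895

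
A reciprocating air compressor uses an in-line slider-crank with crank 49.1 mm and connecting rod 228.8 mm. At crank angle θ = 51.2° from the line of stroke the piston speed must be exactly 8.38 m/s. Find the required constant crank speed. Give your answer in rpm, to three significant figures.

For an in-line slider-crank, |v_piston| = rω|sinθ|·[1 + r cosθ/√(L² − r² sin²θ)].
With r = 0.0491 m, L = 0.2288 m, θ = 51.2°: the bracketed kinematic factor |dx/dθ| = 0.043484 m.
ω = v/|dx/dθ| = 8.38/0.043484 = 192.71 rad/s.
N = 60ω/(2π) = 1840.3 rpm.

1840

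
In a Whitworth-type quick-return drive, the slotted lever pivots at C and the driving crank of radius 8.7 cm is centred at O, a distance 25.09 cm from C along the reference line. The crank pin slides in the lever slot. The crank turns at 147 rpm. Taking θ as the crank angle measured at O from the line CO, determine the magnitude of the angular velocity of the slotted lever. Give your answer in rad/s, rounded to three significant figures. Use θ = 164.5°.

ω = 15.39 rad/s (from 147 rpm).
Crank pin A relative to C: A = (d + r cosθ, r sinθ); lever angle φ = atan2(r sinθ, d + r cosθ).
Differentiating tanφ: φ̇ = rω(d cosθ + r)/(d² + r² + 2dr cosθ).
d² + r² + 2dr cosθ = |CA|² = 0.028451 m²;  d cosθ + r = -0.15477 m.
|ω_lever| = |0.087·15.39·-0.15477| / 0.028451 = 7.2857 rad/s.

7.29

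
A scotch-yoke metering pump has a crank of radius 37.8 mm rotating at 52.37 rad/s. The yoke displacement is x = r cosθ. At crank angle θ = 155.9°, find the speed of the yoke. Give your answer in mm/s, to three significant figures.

808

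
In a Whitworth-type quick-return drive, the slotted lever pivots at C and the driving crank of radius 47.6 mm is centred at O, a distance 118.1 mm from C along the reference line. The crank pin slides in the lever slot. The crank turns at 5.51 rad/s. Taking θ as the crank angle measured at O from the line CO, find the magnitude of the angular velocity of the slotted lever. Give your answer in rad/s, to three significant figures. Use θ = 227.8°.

ω = 5.51 rad/s
Crank pin A relative to C: A = (d + r cosθ, r sinθ); lever angle φ = atan2(r sinθ, d + r cosθ).
Differentiating tanφ: φ̇ = rω(d cosθ + r)/(d² + r² + 2dr cosθ).
d² + r² + 2dr cosθ = |CA|² = 0.00866113 m²;  d cosθ + r = -0.03173 m.
|ω_lever| = |0.0476·5.51·-0.03173| / 0.00866113 = 0.96085 rad/s.

0.961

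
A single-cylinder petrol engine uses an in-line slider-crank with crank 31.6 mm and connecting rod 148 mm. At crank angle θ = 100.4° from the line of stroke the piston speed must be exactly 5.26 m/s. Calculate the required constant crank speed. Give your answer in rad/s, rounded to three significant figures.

176

For an in-line slider-crank, |v_piston| = rω|sinθ|·[1 + r cosθ/√(L² − r² sin²θ)].
With r = 0.0316 m, L = 0.148 m, θ = 100.4°: the bracketed kinematic factor |dx/dθ| = 0.029856 m.
ω = v/|dx/dθ| = 5.26/0.029856 = 176.18 rad/s.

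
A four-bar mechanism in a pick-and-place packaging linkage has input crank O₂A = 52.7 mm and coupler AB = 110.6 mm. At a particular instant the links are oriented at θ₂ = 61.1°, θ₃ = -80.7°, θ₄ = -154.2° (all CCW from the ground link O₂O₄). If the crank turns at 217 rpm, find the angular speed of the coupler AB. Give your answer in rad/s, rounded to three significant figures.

6.53

ω₂ = 22.72 rad/s (from 217 rpm).
Differentiating the loop-closure r₂e^{iθ₂}+r₃e^{iθ₃}=r₁+r₄e^{iθ₄} gives r₂ω₂e^{iθ₂}+r₃ω₃e^{iθ₃}=r₄ω₄e^{iθ₄}.
Eliminating the other unknown: ω₃ = r₂ω₂ sin(θ₄−θ₂) / [r₃ sin(θ₃−θ₄)].
Numerator sine = +0.57786; denominator sine = +0.95882.
Result = 0.0527·22.72·(+0.57786) / (0.1106·(+0.95882)) = +6.5257 rad/s; magnitude 6.5257 rad/s.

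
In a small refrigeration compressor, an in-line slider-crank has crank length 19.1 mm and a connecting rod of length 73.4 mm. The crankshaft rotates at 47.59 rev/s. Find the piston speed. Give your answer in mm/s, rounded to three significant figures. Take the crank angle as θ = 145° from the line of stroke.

2570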